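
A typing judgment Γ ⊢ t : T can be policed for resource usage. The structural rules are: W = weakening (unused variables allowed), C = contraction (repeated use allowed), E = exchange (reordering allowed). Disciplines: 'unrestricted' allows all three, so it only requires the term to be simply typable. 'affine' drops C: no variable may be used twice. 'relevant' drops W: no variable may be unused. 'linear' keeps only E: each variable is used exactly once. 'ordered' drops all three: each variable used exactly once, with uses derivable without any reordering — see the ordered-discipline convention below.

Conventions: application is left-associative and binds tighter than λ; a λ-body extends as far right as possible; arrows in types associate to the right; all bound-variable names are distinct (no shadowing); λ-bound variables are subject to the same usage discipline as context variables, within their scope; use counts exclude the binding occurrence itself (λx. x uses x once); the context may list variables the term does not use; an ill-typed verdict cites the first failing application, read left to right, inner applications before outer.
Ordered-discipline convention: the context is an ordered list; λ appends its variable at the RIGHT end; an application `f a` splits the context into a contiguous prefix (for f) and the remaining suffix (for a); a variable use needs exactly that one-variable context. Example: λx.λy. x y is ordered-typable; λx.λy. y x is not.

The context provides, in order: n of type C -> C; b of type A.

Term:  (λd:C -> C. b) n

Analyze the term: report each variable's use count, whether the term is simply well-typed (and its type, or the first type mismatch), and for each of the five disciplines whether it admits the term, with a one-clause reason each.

usage: n: 1, b: 1, d (λ-bound): 0
order of uses: b, n
typing: ✓ — A
ordered ✗ (d never used (weakening))
linear ✗ (d never used (weakening))
affine ✓ (n, b, d: no repeats, contraction unneeded)
relevant ✗ (d never used (weakening))
unrestricted ✓ (simply typable at A; W, C, E all held)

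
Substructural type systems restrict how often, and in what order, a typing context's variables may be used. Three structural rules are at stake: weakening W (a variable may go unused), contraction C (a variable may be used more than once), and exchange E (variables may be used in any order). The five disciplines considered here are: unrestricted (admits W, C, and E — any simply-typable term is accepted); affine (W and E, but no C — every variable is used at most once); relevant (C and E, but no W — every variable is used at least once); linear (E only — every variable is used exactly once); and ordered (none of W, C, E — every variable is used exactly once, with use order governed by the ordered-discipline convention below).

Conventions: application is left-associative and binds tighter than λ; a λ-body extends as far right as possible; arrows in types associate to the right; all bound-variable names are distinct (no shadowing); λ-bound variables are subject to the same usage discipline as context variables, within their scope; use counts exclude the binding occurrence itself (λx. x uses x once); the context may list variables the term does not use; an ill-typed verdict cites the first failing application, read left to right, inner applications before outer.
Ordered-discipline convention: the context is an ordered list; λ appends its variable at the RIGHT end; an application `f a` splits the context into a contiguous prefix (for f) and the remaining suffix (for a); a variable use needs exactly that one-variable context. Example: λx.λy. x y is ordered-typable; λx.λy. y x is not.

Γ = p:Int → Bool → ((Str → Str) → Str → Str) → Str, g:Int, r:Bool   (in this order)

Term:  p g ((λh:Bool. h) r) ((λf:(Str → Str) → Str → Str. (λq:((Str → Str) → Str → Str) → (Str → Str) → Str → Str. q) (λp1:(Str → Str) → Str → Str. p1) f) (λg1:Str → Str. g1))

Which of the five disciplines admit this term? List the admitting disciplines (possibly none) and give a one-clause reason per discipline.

admitted by: ordered, linear, affine, relevant, unrestricted
use counts: p: 1; g: 1; r: 1; h (bound): 1; f (bound): 1; q (bound): 1; p1 (bound): 1; g1 (bound): 1
order of uses: p, g, h, r, q, p1, f, g1
typing: well-typed at Str
ordered: ✓, one use each (p, g, r, h, f, q, p1, g1); ordered split holds
linear: ✓, p, g, r, h, f, q, p1, g1: one use apiece
affine: ✓, no duplicate uses among p, g, r, h, f, q, p1, g1
relevant: ✓, none of p, g, r, h, f, q, p1, g1 goes unused
unrestricted: ✓, simply typable at Str; W, C, E all held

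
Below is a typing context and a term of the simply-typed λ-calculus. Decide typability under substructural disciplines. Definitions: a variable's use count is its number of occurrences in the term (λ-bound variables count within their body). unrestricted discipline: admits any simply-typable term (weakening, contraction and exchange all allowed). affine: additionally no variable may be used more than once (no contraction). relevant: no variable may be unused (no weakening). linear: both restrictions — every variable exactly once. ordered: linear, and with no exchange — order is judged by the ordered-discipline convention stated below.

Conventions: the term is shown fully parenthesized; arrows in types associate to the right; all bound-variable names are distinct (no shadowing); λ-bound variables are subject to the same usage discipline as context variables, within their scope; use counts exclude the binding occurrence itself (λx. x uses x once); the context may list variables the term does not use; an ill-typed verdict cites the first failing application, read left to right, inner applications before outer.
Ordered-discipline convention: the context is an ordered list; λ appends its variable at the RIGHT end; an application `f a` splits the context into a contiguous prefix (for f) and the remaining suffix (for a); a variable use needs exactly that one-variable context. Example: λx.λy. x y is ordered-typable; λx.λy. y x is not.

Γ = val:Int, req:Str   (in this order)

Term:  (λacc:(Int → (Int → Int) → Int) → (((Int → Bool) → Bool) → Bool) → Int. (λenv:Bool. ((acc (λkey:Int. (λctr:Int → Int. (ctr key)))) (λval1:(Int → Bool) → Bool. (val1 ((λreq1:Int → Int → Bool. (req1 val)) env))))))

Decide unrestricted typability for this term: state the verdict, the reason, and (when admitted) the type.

no — fails simple typing
variable uses: val: 1×; req: 0×; acc [bound]: 1×; env [bound]: 1×; key [bound]: 1×; ctr [bound]: 1×; val1 [bound]: 1×; req1 [bound]: 1×
uses in reading order: acc, ctr, key, val1, req1, val, env
typing: ill-typed: an argument Bool mismatches the expected Int → Int → Bool
per-discipline verdicts: ordered ✗; linear ✗; affine ✗; relevant ✗; unrestricted ✗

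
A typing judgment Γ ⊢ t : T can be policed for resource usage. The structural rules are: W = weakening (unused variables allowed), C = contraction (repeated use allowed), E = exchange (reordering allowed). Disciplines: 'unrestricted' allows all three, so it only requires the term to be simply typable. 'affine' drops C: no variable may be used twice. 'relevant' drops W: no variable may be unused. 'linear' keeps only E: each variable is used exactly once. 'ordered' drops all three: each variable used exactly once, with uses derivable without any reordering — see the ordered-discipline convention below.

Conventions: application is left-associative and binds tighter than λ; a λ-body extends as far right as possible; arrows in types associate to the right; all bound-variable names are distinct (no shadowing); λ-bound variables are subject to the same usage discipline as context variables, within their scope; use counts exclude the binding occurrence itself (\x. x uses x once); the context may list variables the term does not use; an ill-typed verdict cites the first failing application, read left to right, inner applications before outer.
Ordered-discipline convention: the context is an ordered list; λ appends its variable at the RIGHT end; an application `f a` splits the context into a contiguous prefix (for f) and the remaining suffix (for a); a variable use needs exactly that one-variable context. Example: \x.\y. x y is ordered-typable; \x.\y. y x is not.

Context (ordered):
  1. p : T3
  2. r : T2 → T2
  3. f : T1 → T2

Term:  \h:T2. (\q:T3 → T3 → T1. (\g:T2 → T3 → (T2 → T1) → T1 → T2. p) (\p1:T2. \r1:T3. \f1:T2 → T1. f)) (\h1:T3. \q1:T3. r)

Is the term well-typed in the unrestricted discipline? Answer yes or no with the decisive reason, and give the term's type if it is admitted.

no — a type mismatch blocks all five
counts: p: 1×; r: 1×; f: 1×; h [bound]: 0×; q [bound]: 0×; g [bound]: 0×; p1 [bound]: 0×; r1 [bound]: 0×; f1 [bound]: 0×; h1 [bound]: 0×; q1 [bound]: 0×
uses in reading order: p, f, r
typing: ill-typed: argument of type T3 → T3 → T2 → T2 where T3 → T3 → T1 is required
across the five disciplines: ordered ✗; linear ✗; affine ✗; relevant ✗; unrestricted ✗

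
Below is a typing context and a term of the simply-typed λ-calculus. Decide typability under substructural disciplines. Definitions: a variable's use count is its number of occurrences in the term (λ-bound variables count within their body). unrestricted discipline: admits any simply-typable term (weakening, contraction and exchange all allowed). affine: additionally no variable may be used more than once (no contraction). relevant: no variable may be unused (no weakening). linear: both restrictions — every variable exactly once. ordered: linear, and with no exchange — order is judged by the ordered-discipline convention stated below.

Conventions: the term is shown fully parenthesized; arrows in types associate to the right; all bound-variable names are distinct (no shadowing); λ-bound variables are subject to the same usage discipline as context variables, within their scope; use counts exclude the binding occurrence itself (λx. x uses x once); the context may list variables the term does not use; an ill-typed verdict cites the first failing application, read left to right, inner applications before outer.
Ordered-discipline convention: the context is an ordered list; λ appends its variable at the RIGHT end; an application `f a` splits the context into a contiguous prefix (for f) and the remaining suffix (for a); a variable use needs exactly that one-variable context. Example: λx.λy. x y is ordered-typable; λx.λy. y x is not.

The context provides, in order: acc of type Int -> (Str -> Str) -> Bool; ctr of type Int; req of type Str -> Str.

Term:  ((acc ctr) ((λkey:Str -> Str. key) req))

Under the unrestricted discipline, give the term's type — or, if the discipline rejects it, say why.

term : Bool
usage: acc: 1, ctr: 1, req: 1, key [bound]: 1
uses in reading order: acc, ctr, key, req
typing: well-typed — term : Bool
all disciplines: ordered ✓; linear ✓; affine ✓; relevant ✓; unrestricted ✓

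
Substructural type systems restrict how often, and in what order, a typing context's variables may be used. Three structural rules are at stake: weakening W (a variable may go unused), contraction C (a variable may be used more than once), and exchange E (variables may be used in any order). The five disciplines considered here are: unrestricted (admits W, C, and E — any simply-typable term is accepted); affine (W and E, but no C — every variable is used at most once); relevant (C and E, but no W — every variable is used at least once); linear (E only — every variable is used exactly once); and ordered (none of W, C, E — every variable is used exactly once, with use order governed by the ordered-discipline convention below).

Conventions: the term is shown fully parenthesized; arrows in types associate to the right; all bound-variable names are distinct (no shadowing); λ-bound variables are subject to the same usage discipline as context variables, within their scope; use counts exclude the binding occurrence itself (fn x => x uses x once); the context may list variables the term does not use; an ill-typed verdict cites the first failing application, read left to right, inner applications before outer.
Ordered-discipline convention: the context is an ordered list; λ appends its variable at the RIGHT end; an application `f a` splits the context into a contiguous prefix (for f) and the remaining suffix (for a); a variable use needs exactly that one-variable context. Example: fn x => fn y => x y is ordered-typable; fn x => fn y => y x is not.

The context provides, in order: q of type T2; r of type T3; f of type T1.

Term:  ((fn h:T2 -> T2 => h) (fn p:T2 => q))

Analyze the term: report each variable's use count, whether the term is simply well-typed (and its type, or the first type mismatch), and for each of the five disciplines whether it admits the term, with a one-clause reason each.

variable uses: q=1, r=0, f=0, h (bound)=1, p (bound)=0
uses in reading order: h, q
typing: ✓ — T2 -> T2
ordered ✗ (r, f, p left unused)
linear ✗ (r, f, p left unused)
affine ✓ (at most one use each (q, r, f, h, p))
relevant ✗ (r, f, p left unused)
unrestricted ✓ (well-typed at T2 -> T2; no restrictions here)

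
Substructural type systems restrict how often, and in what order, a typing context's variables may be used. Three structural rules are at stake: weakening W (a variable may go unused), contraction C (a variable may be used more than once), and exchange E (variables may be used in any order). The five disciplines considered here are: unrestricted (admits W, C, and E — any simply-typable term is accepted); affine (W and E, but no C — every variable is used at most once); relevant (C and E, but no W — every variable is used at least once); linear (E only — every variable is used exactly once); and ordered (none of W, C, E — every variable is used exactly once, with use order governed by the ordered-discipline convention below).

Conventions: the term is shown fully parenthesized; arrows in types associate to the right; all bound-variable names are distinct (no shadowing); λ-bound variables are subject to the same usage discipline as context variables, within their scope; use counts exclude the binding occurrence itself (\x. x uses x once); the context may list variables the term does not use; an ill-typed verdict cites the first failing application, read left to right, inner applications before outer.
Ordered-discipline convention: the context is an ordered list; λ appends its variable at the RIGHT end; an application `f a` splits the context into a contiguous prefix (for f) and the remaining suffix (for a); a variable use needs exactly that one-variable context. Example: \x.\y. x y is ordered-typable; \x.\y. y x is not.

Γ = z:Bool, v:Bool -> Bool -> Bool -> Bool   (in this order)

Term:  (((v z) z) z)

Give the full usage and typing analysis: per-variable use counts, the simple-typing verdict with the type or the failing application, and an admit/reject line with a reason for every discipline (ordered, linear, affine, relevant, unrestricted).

variable uses: z: 3×; v: 1×
uses in reading order: v, z, z, z
typing: well-typed — term : Bool
ordered: ✗, needs contraction — z ×3
linear: ✗, needs contraction — z ×3
affine: ✗, needs contraction — z ×3
relevant: ✓, at least one use each (z, v)
unrestricted: ✓, well-typed at Bool; no restrictions here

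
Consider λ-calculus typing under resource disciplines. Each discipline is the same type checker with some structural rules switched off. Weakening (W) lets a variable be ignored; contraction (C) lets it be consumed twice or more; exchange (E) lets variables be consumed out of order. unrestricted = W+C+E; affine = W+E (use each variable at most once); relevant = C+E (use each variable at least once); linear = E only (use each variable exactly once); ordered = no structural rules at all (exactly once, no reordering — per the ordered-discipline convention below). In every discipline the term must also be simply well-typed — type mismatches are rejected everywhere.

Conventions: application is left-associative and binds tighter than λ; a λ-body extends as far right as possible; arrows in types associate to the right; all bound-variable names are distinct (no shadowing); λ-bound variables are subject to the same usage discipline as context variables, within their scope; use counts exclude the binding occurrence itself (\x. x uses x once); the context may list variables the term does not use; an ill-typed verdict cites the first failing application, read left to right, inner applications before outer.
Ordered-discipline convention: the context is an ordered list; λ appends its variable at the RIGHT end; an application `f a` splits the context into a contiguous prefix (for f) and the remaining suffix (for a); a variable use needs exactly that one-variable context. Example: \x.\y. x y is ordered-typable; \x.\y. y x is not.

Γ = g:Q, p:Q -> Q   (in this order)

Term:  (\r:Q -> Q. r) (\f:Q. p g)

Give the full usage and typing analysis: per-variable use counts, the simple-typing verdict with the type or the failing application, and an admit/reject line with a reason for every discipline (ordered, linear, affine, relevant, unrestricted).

variable uses: g=1; p=1; r (bound)=1; f (bound)=0
use order (left to right): r, p, g
typing: well-typed — term : Q -> Q
ordered ✗ (unused: f — weakening required)
linear ✗ (unused: f — weakening required)
affine ✓ (at most one use each (g, p, r, f))
relevant ✗ (unused: f — weakening required)
unrestricted ✓ (type-checks (Q -> Q) and nothing is barred)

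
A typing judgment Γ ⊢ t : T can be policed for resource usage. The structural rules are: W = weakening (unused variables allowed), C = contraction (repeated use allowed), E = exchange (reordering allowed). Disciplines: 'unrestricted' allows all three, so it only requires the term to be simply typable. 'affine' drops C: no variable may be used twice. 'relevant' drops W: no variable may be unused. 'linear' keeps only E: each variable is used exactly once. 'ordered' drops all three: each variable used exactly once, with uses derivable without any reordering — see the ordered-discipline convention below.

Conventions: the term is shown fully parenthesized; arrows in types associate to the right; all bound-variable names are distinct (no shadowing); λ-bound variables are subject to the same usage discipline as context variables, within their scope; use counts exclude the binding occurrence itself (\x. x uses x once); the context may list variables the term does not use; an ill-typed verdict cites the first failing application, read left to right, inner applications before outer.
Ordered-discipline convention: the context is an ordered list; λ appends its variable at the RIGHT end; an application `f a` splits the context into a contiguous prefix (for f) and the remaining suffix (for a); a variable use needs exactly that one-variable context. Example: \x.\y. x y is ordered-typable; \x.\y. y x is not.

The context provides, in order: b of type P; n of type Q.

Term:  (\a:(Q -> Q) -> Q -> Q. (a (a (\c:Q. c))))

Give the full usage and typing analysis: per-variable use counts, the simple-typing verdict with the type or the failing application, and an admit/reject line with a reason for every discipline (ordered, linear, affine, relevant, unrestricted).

use counts: b: 0×; n: 0×; a [bound]: 2×; c [bound]: 1×
order of uses: a, a, c
typing: ✓ — ((Q -> Q) -> Q -> Q) -> Q -> Q
ordered: ✗, repeated use of a ×2; b, n left unused
linear: ✗, repeated use of a ×2; b, n left unused
affine: ✗, repeated use of a ×2
relevant: ✗, b, n left unused
unrestricted: ✓, simply typable at ((Q -> Q) -> Q -> Q) -> Q -> Q; W, C, E all held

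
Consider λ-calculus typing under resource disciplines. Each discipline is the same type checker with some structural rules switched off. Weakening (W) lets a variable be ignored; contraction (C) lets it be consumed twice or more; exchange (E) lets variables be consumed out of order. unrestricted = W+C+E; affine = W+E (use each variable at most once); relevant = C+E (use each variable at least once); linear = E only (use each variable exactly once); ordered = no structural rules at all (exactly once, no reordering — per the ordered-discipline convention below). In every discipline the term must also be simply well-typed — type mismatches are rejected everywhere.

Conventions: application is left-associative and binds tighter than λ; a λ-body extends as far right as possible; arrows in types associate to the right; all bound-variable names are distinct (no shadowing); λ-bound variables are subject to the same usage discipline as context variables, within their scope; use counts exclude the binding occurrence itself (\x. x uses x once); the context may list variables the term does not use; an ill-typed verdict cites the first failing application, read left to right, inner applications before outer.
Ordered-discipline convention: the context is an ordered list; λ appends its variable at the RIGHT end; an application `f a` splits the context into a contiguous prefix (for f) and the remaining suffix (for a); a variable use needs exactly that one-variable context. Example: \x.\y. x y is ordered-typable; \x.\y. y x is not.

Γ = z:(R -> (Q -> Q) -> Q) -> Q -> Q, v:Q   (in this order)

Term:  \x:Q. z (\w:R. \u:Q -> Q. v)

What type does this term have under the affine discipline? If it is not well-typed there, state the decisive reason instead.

term : Q -> Q -> Q
use counts: z: 1×, v: 1×, x (λ-bound): 0×, w (λ-bound): 0×, u (λ-bound): 0×
uses in reading order: z, v
typing: the term checks, with type Q -> Q -> Q
summary: ordered ✗; linear ✗; affine ✓; relevant ✗; unrestricted ✓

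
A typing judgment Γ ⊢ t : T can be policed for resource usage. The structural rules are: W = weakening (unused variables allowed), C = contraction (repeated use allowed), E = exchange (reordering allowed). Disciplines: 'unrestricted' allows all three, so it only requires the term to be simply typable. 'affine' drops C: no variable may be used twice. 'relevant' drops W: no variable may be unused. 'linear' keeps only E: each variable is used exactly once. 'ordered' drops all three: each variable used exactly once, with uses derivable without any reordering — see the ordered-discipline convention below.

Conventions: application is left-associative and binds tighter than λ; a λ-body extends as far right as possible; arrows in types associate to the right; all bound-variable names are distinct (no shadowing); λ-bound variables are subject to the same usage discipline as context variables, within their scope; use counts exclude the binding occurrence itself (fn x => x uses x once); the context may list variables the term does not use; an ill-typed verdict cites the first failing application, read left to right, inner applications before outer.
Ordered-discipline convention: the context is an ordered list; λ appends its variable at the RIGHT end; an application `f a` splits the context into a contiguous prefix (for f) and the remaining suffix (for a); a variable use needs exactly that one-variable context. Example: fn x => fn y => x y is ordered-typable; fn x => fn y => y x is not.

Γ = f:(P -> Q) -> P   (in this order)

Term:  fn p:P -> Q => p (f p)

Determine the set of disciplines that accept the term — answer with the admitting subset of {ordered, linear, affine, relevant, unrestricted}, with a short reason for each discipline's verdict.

admitting disciplines: relevant, unrestricted
counts: f: 1; p (bound): 2
left-to-right use order: p, f, p
typing: well-typed — term : (P -> Q) -> Q
ordered: ✗, p ×2 used more than once (contraction)
linear: ✗, p ×2 used more than once (contraction)
affine: ✗, p ×2 used more than once (contraction)
relevant: ✓, f, p: all used, weakening unneeded
unrestricted: ✓, well-typed at (P -> Q) -> Q; no restrictions here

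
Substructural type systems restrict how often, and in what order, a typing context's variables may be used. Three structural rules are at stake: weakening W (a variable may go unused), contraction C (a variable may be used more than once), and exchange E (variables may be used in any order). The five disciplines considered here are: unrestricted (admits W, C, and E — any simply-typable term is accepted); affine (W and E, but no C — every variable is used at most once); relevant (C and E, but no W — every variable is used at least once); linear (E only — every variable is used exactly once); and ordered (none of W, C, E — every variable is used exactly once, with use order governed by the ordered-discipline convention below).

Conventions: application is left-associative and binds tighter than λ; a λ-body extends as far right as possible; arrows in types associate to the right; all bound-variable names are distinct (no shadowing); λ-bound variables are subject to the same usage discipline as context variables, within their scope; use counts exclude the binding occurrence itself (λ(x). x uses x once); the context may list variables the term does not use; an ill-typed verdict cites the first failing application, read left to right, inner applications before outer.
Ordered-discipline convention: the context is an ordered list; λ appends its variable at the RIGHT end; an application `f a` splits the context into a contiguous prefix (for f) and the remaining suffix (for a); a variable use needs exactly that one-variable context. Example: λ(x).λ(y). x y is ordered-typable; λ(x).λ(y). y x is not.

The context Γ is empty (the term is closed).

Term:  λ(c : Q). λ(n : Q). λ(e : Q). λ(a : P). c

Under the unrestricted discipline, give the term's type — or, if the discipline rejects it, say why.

term : Q -> Q -> Q -> P -> Q
usage: c (bound): 1×, n (bound): 0×, e (bound): 0×, a (bound): 0×
left-to-right use order: c
typing: well-typed — term : Q -> Q -> Q -> P -> Q
across the five disciplines: ordered ✗ · linear ✗ · affine ✓ · relevant ✗ · unrestricted ✓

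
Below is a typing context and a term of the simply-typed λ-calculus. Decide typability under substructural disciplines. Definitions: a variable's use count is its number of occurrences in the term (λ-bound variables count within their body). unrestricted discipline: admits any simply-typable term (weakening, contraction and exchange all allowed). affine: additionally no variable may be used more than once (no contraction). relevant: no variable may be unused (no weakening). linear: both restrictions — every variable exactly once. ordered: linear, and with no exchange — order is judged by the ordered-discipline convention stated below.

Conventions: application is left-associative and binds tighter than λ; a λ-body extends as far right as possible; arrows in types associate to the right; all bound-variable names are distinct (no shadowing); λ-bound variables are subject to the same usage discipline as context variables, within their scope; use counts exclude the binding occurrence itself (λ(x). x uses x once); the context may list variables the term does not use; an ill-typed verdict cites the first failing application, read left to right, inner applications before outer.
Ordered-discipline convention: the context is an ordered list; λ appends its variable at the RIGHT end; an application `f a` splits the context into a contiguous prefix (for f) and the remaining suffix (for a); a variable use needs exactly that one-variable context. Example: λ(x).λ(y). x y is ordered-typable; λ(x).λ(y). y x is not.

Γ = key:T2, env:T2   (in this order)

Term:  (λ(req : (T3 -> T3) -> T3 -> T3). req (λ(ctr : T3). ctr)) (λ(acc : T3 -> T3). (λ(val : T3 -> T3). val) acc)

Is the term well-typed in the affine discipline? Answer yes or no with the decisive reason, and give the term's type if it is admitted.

yes — at most one use each (key, env, req, ctr, acc, val); term : T3 -> T3
usage: key: 0×; env: 0×; req [bound]: 1×; ctr [bound]: 1×; acc [bound]: 1×; val [bound]: 1×
left-to-right use order: req, ctr, val, acc
typing: the term checks, with type T3 -> T3
per-discipline verdicts: ordered ✗ | linear ✗ | affine ✓ | relevant ✗ | unrestricted ✓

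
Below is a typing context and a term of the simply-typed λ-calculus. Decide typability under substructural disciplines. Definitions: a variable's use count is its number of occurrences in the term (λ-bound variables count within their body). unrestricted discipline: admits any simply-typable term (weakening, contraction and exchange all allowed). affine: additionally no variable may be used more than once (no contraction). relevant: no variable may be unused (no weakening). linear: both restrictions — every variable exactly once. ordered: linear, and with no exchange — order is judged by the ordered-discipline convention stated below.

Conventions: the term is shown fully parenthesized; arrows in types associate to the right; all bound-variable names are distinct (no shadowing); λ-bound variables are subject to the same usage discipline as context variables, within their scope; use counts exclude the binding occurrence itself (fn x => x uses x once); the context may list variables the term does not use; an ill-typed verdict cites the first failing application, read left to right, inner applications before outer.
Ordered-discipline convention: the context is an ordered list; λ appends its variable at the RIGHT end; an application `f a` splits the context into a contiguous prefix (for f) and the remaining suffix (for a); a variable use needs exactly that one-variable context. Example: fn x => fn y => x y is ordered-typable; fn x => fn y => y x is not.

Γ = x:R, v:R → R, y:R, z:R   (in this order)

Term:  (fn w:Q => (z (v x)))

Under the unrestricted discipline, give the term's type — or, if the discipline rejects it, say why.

not well-typed under unrestricted — a type mismatch blocks all five
usage: x: 1, v: 1, y: 0, z: 1, w (λ-bound): 0
use order (left to right): z, v, x
typing: ill-typed: applying a non-function (R)
across the five disciplines: ordered ✗ · linear ✗ · affine ✗ · relevant ✗ · unrestricted ✗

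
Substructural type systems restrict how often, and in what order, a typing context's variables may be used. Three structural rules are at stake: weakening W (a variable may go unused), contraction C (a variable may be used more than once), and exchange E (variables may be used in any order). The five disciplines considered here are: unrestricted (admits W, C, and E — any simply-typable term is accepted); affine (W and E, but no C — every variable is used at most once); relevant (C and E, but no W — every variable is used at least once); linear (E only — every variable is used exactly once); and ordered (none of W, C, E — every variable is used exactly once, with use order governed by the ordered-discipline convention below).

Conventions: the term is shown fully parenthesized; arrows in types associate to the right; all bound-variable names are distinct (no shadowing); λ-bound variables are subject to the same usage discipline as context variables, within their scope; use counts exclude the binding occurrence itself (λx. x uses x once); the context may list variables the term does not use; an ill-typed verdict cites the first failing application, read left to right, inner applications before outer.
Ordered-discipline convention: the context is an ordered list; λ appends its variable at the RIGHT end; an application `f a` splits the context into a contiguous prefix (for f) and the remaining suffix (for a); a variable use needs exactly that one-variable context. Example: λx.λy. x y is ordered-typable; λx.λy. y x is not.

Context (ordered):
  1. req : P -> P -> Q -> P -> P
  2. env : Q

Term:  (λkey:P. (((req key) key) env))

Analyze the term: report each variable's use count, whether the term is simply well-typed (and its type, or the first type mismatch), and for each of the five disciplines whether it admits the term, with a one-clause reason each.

variable uses: req=1, env=1, key [bound]=2
left-to-right use order: req, key, key, env
typing: well-typed at P -> P -> P
ordered: ✗, repeated use of key ×2
linear: ✗, repeated use of key ×2
affine: ✗, repeated use of key ×2
relevant: ✓, at least one use each (req, env, key)
unrestricted: ✓, well-typed at P -> P -> P; no restrictions here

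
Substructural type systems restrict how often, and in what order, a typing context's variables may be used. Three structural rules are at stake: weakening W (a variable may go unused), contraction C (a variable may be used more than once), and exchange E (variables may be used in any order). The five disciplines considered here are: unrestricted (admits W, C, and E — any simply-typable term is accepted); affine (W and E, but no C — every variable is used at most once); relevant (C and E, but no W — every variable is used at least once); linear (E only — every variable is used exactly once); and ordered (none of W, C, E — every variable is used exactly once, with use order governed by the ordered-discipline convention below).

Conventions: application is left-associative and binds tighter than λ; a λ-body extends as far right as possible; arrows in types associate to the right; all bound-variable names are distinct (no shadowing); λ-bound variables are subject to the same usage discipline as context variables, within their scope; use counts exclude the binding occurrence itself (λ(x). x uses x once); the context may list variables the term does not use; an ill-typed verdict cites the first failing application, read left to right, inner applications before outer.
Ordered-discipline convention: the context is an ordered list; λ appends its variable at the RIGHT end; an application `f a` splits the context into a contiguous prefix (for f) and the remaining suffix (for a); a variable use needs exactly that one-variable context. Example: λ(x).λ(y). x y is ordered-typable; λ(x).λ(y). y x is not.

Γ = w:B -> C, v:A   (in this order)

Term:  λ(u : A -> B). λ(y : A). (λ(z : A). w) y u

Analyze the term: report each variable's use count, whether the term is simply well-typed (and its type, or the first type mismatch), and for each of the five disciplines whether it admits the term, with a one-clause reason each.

use counts: w ×1, v ×0, u [bound] ×1, y [bound] ×1, z [bound] ×0
use order (left to right): w, y, u
typing: ill-typed: a function awaiting B gets A -> B
ordered ✗ (a type mismatch blocks all five)
linear ✗ (the type mismatch rejects it)
affine ✗ (not simply typable)
relevant ✗ (fails simple typing)
unrestricted ✗ (a type mismatch blocks all five)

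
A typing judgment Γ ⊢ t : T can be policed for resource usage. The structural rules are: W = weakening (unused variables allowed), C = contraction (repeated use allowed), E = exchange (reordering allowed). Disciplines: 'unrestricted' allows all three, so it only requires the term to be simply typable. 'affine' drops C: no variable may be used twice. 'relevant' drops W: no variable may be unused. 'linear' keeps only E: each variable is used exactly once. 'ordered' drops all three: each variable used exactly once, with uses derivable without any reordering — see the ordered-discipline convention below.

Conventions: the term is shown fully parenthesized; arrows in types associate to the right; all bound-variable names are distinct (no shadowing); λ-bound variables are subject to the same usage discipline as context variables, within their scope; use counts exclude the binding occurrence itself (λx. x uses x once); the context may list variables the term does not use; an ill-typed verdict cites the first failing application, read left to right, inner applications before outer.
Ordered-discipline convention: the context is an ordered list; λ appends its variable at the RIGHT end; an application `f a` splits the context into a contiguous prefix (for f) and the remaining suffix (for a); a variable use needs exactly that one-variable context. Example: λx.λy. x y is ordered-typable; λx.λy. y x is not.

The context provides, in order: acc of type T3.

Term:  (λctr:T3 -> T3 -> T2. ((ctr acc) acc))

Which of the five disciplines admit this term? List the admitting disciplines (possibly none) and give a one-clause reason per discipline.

admitted by: relevant, unrestricted
use counts: acc: 2, ctr [bound]: 1
use order (left to right): ctr, acc, acc
typing: well-typed — term : (T3 -> T3 -> T2) -> T2
ordered ✗ (acc ×2 used more than once (contraction))
linear ✗ (acc ×2 used more than once (contraction))
affine ✗ (acc ×2 used more than once (contraction))
relevant ✓ (at least one use each (acc, ctr))
unrestricted ✓ (well-typed at (T3 -> T3 -> T2) -> T2; no restrictions here)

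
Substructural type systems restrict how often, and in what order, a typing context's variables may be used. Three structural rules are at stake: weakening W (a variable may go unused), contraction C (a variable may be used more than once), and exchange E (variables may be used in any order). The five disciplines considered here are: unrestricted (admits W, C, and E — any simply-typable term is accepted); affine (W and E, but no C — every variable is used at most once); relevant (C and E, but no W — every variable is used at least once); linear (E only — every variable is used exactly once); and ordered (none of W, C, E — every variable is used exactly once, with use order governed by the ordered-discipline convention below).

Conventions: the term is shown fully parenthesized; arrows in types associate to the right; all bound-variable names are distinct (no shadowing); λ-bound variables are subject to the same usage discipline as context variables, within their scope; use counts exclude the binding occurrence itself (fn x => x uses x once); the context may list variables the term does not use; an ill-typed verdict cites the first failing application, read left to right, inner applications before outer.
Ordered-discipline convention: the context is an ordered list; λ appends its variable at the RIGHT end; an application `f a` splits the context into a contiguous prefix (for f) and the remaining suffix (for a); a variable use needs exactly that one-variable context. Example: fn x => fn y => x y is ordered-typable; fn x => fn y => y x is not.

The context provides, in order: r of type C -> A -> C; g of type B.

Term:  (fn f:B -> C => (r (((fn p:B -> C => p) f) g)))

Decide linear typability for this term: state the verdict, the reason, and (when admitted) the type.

yes — each of r, g, f, p used exactly once; term : (B -> C) -> A -> C
counts: r=1; g=1; f (bound)=1; p (bound)=1
order of uses: r, p, f, g
typing: well-typed — term : (B -> C) -> A -> C
summary: ordered ✗ · linear ✓ · affine ✓ · relevant ✓ · unrestricted ✓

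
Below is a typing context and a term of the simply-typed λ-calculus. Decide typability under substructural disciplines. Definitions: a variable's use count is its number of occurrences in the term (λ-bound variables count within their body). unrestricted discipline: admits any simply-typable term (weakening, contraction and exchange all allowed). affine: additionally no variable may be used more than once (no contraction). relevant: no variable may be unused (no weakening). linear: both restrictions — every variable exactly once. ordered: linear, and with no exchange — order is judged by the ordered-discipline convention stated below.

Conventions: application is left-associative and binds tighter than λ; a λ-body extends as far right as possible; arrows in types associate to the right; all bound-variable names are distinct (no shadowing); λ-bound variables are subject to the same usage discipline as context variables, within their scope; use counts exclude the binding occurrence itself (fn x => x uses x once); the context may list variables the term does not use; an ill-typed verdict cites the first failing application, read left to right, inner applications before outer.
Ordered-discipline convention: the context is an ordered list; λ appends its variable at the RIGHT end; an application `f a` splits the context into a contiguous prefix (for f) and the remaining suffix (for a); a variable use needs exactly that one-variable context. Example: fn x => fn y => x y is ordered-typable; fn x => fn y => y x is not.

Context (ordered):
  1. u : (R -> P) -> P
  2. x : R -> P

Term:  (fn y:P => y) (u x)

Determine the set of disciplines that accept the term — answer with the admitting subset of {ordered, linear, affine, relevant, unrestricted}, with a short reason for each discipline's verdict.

admitted in: ordered, linear, affine, relevant, unrestricted
use counts: u: 1×; x: 1×; y (λ-bound): 1×
use order (left to right): y, u, x
typing: ✓ — P
ordered: ✓, u, x, y once each; derivable with no W/C/E
linear: ✓, each of u, x, y used exactly once
affine: ✓, no duplicate uses among u, x, y
relevant: ✓, u, x, y: all used, weakening unneeded
unrestricted: ✓, well-typed at P; no restrictions here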